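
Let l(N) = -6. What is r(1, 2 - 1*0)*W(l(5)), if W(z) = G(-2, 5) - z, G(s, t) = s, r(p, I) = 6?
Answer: 24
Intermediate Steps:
W(z) = -2 - z
r(1, 2 - 1*0)*W(l(5)) = 6*(-2 - 1*(-6)) = 6*(-2 + 6) = 6*4 = 24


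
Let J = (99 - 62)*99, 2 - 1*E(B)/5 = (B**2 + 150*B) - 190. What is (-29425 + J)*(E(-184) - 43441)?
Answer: 1900230882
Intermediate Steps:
E(B) = 960 - 750*B - 5*B**2 (E(B) = 10 - 5*((B**2 + 150*B) - 190) = 10 - 5*(-190 + B**2 + 150*B) = 10 + (950 - 750*B - 5*B**2) = 960 - 750*B - 5*B**2)
J = 3663 (J = 37*99 = 3663)
(-29425 + J)*(E(-184) - 43441) = (-29425 + 3663)*((960 - 750*(-184) - 5*(-184)**2) - 43441) = -25762*((960 + 138000 - 5*33856) - 43441) = -25762*((960 + 138000 - 169280) - 43441) = -25762*(-30320 - 43441) = -25762*(-73761) = 1900230882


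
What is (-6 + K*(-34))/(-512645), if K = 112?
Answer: 3814/512645 ≈ 0.0074398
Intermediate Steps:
(-6 + K*(-34))/(-512645) = (-6 + 112*(-34))/(-512645) = (-6 - 3808)*(-1/512645) = -3814*(-1/512645) = 3814/512645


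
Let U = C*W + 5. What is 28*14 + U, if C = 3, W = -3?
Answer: 388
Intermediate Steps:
U = -4 (U = 3*(-3) + 5 = -9 + 5 = -4)
28*14 + U = 28*14 - 4 = 392 - 4 = 388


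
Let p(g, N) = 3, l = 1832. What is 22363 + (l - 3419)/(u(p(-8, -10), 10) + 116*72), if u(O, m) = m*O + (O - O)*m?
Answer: 62481693/2794 ≈ 22363.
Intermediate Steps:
u(O, m) = O*m (u(O, m) = O*m + 0*m = O*m + 0 = O*m)
22363 + (l - 3419)/(u(p(-8, -10), 10) + 116*72) = 22363 + (1832 - 3419)/(3*10 + 116*72) = 22363 - 1587/(30 + 8352) = 22363 - 1587/8382 = 22363 - 1587*1/8382 = 22363 - 529/2794 = 62481693/2794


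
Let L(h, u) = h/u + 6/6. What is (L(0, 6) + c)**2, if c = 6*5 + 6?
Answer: 1369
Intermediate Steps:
L(h, u) = 1 + h/u (L(h, u) = h/u + 6*(1/6) = h/u + 1 = 1 + h/u)
c = 36 (c = 30 + 6 = 36)
(L(0, 6) + c)**2 = ((0 + 6)/6 + 36)**2 = ((1/6)*6 + 36)**2 = (1 + 36)**2 = 37**2 = 1369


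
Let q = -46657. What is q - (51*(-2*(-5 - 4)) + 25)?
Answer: -47600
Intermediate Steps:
q - (51*(-2*(-5 - 4)) + 25) = -46657 - (51*(-2*(-5 - 4)) + 25) = -46657 - (51*(-2*(-9)) + 25) = -46657 - (51*18 + 25) = -46657 - (918 + 25) = -46657 - 1*943 = -46657 - 943 = -47600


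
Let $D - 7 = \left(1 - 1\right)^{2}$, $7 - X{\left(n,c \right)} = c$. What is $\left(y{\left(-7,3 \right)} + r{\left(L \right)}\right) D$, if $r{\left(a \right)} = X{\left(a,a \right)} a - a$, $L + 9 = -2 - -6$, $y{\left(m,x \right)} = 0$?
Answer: $-385$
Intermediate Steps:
$X{\left(n,c \right)} = 7 - c$
$D = 7$ ($D = 7 + \left(1 - 1\right)^{2} = 7 + 0^{2} = 7 + 0 = 7$)
$L = -5$ ($L = -9 - -4 = -9 + \left(-2 + 6\right) = -9 + 4 = -5$)
$r{\left(a \right)} = - a + a \left(7 - a\right)$ ($r{\left(a \right)} = \left(7 - a\right) a - a = a \left(7 - a\right) - a = - a + a \left(7 - a\right)$)
$\left(y{\left(-7,3 \right)} + r{\left(L \right)}\right) D = \left(0 - 5 \left(6 - -5\right)\right) 7 = \left(0 - 5 \left(6 + 5\right)\right) 7 = \left(0 - 55\right) 7 = \left(-55\right) 7 = -385$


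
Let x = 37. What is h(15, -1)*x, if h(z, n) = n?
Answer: -37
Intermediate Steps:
h(15, -1)*x = -1*37 = -37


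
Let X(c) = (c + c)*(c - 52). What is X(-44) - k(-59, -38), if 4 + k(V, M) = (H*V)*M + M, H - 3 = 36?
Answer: -78948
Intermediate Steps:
H = 39 (H = 3 + 36 = 39)
k(V, M) = -4 + M + 39*M*V (k(V, M) = -4 + ((39*V)*M + M) = -4 + (39*M*V + M) = -4 + (M + 39*M*V) = -4 + M + 39*M*V)
X(c) = 2*c*(-52 + c) (X(c) = (2*c)*(-52 + c) = 2*c*(-52 + c))
X(-44) - k(-59, -38) = 2*(-44)*(-52 - 44) - (-4 - 38 + 39*(-38)*(-59)) = 2*(-44)*(-96) - (-4 - 38 + 87438) = 8448 - 1*87396 = 8448 - 87396 = -78948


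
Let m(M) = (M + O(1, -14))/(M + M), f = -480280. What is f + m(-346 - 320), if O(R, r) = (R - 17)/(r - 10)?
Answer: -479799221/999 ≈ -4.8028e+5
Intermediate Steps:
O(R, r) = (-17 + R)/(-10 + r)
m(M) = (⅔ + M)/(2*M) (m(M) = (M + (-17 + 1)/(-10 - 14))/(M + M) = (M - 16/(-24))/((2*M)) = (M - 1/24*(-16))*(1/(2*M)) = (M + ⅔)*(1/(2*M)) = (⅔ + M)*(1/(2*M)) = (⅔ + M)/(2*M))
f + m(-346 - 320) = -480280 + (2 + 3*(-346 - 320))/(6*(-346 - 320)) = -480280 + (⅙)*(2 + 3*(-666))/(-666) = -480280 + (⅙)*(-1/666)*(2 - 1998) = -480280 + (⅙)*(-1/666)*(-1996) = -480280 + 499/999 = -479799221/999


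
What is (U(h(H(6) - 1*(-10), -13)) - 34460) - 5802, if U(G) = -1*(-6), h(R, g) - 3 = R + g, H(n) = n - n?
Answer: -40256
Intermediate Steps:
H(n) = 0
h(R, g) = 3 + R + g (h(R, g) = 3 + (R + g) = 3 + R + g)
U(G) = 6
(U(h(H(6) - 1*(-10), -13)) - 34460) - 5802 = (6 - 34460) - 5802 = -34454 - 5802 = -40256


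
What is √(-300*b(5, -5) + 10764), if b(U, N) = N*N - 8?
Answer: 4*√354 ≈ 75.260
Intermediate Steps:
b(U, N) = -8 + N² (b(U, N) = N² - 8 = -8 + N²)
√(-300*b(5, -5) + 10764) = √(-300*(-8 + (-5)²) + 10764) = √(-300*(-8 + 25) + 10764) = √(-300*17 + 10764) = √(-5100 + 10764) = √5664 = 4*√354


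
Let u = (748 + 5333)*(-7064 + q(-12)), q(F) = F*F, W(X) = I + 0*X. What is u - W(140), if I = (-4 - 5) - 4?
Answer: -42080507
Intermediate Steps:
I = -13 (I = -9 - 4 = -13)
W(X) = -13 (W(X) = -13 + 0*X = -13 + 0 = -13)
q(F) = F**2
u = -42080520 (u = (748 + 5333)*(-7064 + (-12)**2) = 6081*(-7064 + 144) = 6081*(-6920) = -42080520)
u - W(140) = -42080520 - 1*(-13) = -42080520 + 13 = -42080507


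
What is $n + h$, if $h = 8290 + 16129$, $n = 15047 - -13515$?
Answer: $52981$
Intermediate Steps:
$n = 28562$ ($n = 15047 + 13515 = 28562$)
$h = 24419$
$n + h = 28562 + 24419 = 52981$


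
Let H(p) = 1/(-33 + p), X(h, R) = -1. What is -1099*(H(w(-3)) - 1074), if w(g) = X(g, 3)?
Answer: 40132183/34 ≈ 1.1804e+6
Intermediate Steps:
w(g) = -1
-1099*(H(w(-3)) - 1074) = -1099*(1/(-33 - 1) - 1074) = -1099*(1/(-34) - 1074) = -1099*(-1/34 - 1074) = -1099*(-36517/34) = 40132183/34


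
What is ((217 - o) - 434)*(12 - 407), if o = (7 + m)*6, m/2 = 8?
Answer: 140225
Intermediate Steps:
m = 16 (m = 2*8 = 16)
o = 138 (o = (7 + 16)*6 = 23*6 = 138)
((217 - o) - 434)*(12 - 407) = ((217 - 1*138) - 434)*(12 - 407) = ((217 - 138) - 434)*(-395) = (79 - 434)*(-395) = -355*(-395) = 140225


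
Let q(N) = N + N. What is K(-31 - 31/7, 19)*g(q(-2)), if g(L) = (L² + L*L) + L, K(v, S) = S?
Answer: 532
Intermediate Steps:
q(N) = 2*N
g(L) = L + 2*L² (g(L) = (L² + L²) + L = 2*L² + L = L + 2*L²)
K(-31 - 31/7, 19)*g(q(-2)) = 19*((2*(-2))*(1 + 2*(2*(-2)))) = 19*(-4*(1 + 2*(-4))) = 19*(-4*(1 - 8)) = 19*(-4*(-7)) = 19*28 = 532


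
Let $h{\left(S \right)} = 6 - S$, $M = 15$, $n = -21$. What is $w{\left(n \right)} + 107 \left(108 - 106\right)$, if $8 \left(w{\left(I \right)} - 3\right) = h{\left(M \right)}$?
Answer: $\frac{1727}{8} \approx 215.88$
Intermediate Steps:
$w{\left(I \right)} = \frac{15}{8}$ ($w{\left(I \right)} = 3 + \frac{6 - 15}{8} = 3 + \frac{1}{8} \left(-9\right) = 3 - \frac{9}{8} = \frac{15}{8}$)
$w{\left(n \right)} + 107 \left(108 - 106\right) = \frac{15}{8} + 107 \left(108 - 106\right) = \frac{15}{8} + 107 \cdot 2 = \frac{15}{8} + 214 = \frac{1727}{8}$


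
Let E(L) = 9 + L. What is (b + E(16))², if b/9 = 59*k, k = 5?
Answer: 7182400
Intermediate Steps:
b = 2655 (b = 9*(59*5) = 9*295 = 2655)
(b + E(16))² = (2655 + (9 + 16))² = (2655 + 25)² = 2680² = 7182400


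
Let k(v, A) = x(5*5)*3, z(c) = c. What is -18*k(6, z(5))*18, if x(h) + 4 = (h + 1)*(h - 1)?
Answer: -602640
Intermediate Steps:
x(h) = -4 + (1 + h)*(-1 + h) (x(h) = -4 + (h + 1)*(h - 1) = -4 + (1 + h)*(-1 + h))
k(v, A) = 1860 (k(v, A) = (-5 + (5*5)²)*3 = (-5 + 25²)*3 = (-5 + 625)*3 = 620*3 = 1860)
-18*k(6, z(5))*18 = -18*1860*18 = -33480*18 = -602640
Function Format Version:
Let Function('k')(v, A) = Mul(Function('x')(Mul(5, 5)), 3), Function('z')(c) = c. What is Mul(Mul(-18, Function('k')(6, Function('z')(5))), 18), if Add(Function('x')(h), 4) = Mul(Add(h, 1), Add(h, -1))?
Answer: -602640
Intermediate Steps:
Function('x')(h) = Add(-4, Mul(Add(1, h), Add(-1, h))) (Function('x')(h) = Add(-4, Mul(Add(h, 1), Add(h, -1))) = Add(-4, Mul(Add(1, h), Add(-1, h))))
Function('k')(v, A) = 1860 (Function('k')(v, A) = Mul(Add(-5, Pow(Mul(5, 5), 2)), 3) = Mul(Add(-5, Pow(25, 2)), 3) = Mul(Add(-5, 625), 3) = Mul(620, 3) = 1860)
Mul(Mul(-18, Function('k')(6, Function('z')(5))), 18) = Mul(Mul(-18, 1860), 18) = Mul(-33480, 18) = -602640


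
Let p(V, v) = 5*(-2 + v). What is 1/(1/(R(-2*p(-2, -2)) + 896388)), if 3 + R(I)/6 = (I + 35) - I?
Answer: 896580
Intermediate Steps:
p(V, v) = -10 + 5*v
R(I) = 192 (R(I) = -18 + 6*((I + 35) - I) = -18 + 6*((35 + I) - I) = -18 + 6*35 = -18 + 210 = 192)
1/(1/(R(-2*p(-2, -2)) + 896388)) = 1/(1/(192 + 896388)) = 1/(1/896580) = 896580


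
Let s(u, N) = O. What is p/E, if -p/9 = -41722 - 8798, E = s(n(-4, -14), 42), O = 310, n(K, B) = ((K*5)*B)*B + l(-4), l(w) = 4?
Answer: 45468/31 ≈ 1466.7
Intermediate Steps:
n(K, B) = 4 + 5*K*B² (n(K, B) = ((K*5)*B)*B + 4 = ((5*K)*B)*B + 4 = (5*B*K)*B + 4 = 5*K*B² + 4 = 4 + 5*K*B²)
s(u, N) = 310
E = 310
p = 454680 (p = -9*(-41722 - 8798) = -9*(-50520) = 454680)
p/E = 454680/310 = 454680*(1/310) = 45468/31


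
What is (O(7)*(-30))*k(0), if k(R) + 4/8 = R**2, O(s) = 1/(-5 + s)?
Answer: 15/2 ≈ 7.5000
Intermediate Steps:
k(R) = -1/2 + R**2
(O(7)*(-30))*k(0) = (-30/(-5 + 7))*(-1/2 + 0**2) = (-30/2)*(-1/2 + 0) = ((1/2)*(-30))*(-1/2) = -15*(-1/2) = 15/2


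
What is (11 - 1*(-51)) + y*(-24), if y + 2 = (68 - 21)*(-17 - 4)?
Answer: 23798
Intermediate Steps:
y = -989 (y = -2 + (68 - 21)*(-17 - 4) = -2 + 47*(-21) = -2 - 987 = -989)
(11 - 1*(-51)) + y*(-24) = (11 - 1*(-51)) - 989*(-24) = (11 + 51) + 23736 = 62 + 23736 = 23798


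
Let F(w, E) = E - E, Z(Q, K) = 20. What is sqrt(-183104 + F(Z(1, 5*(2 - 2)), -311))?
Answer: 8*I*sqrt(2861) ≈ 427.91*I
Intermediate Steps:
F(w, E) = 0
sqrt(-183104 + F(Z(1, 5*(2 - 2)), -311)) = sqrt(-183104 + 0) = sqrt(-183104) = 8*I*sqrt(2861)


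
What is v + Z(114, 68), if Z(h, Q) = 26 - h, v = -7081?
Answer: -7169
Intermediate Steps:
v + Z(114, 68) = -7081 + (26 - 1*114) = -7081 + (26 - 114) = -7081 - 88 = -7169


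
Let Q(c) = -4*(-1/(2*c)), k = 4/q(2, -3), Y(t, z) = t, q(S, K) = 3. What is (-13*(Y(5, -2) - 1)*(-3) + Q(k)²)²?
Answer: 400689/16 ≈ 25043.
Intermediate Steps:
k = 4/3 ≈ 1.3333
Q(c) = 2/c (Q(c) = -4*(-1/(2*c)) = -(-2)/c = 2/c)
(-13*(Y(5, -2) - 1)*(-3) + Q(k)²)² = (-13*(5 - 1)*(-3) + (2/(4/3))²)² = (-52*(-3) + (2*(¾))²)² = (-13*(-12) + (3/2)²)² = (156 + 9/4)² = (633/4)² = 400689/16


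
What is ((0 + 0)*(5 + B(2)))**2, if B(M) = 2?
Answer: 0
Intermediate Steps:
((0 + 0)*(5 + B(2)))**2 = ((0 + 0)*(5 + 2))**2 = (0*7)**2 = 0**2 = 0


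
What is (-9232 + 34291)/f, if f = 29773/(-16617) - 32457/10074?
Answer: -1398289343274/279757057 ≈ -4998.2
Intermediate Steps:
f = -279757057/55799886 (f = 29773*(-1/16617) - 32457*1/10074 = -29773/16617 - 10819/3358 = -279757057/55799886 ≈ -5.0136)
(-9232 + 34291)/f = (-9232 + 34291)/(-279757057/55799886) = 25059*(-55799886/279757057) = -1398289343274/279757057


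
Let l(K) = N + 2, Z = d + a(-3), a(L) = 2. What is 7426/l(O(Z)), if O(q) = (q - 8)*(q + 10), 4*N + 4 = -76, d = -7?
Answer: -3713/9 ≈ -412.56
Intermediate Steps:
N = -20 (N = -1 + (¼)*(-76) = -1 - 19 = -20)
Z = -5 (Z = -7 + 2 = -5)
O(q) = (-8 + q)*(10 + q)
l(K) = -18 (l(K) = -20 + 2 = -18)
7426/l(O(Z)) = 7426/(-18) = 7426*(-1/18) = -3713/9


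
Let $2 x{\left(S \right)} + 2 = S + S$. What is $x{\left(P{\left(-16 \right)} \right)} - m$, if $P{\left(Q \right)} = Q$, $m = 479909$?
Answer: $-479926$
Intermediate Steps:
$x{\left(S \right)} = -1 + S$ ($x{\left(S \right)} = -1 + \frac{S + S}{2} = -1 + \frac{2 S}{2} = -1 + S$)
$x{\left(P{\left(-16 \right)} \right)} - m = \left(-1 - 16\right) - 479909 = -17 - 479909 = -479926$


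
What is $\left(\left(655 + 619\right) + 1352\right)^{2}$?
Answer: $6895876$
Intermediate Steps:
$\left(\left(655 + 619\right) + 1352\right)^{2} = \left(1274 + 1352\right)^{2} = 2626^{2} = 6895876$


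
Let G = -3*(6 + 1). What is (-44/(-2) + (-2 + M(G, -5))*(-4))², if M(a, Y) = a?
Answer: 12996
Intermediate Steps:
G = -21 (G = -3*7 = -21)
(-44/(-2) + (-2 + M(G, -5))*(-4))² = (-44/(-2) + (-2 - 21)*(-4))² = (-44*(-½) - 23*(-4))² = (22 + 92)² = 114² = 12996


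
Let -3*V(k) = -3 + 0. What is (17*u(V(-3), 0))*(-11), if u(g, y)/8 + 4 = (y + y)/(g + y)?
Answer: 5984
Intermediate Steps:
V(k) = 1 (V(k) = -(-3 + 0)/3 = -⅓*(-3) = 1)
u(g, y) = -32 + 16*y/(g + y) (u(g, y) = -32 + 8*((y + y)/(g + y)) = -32 + 8*((2*y)/(g + y)) = -32 + 8*(2*y/(g + y)) = -32 + 16*y/(g + y))
(17*u(V(-3), 0))*(-11) = (17*(16*(-1*0 - 2*1)/(1 + 0)))*(-11) = (17*(16*(0 - 2)/1))*(-11) = (17*(16*1*(-2)))*(-11) = (17*(-32))*(-11) = -544*(-11) = 5984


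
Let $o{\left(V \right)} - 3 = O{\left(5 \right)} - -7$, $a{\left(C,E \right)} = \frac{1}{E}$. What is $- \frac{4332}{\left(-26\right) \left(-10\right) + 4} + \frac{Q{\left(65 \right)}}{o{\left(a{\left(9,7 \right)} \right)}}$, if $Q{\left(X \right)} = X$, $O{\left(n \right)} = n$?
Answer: $- \frac{797}{66} \approx -12.076$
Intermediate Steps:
$o{\left(V \right)} = 15$ ($o{\left(V \right)} = 3 + \left(5 - -7\right) = 3 + \left(5 + 7\right) = 3 + 12 = 15$)
$- \frac{4332}{\left(-26\right) \left(-10\right) + 4} + \frac{Q{\left(65 \right)}}{o{\left(a{\left(9,7 \right)} \right)}} = - \frac{4332}{\left(-26\right) \left(-10\right) + 4} + \frac{65}{15} = - \frac{4332}{260 + 4} + 65 \cdot \frac{1}{15} = - \frac{4332}{264} + \frac{13}{3} = \left(-4332\right) \frac{1}{264} + \frac{13}{3} = - \frac{361}{22} + \frac{13}{3} = - \frac{797}{66}$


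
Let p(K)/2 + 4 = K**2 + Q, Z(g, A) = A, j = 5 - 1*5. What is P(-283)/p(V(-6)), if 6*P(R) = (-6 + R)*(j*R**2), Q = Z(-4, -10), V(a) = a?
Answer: 0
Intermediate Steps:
j = 0 (j = 5 - 5 = 0)
Q = -10
p(K) = -28 + 2*K**2 (p(K) = -8 + 2*(K**2 - 10) = -8 + 2*(-10 + K**2) = -8 + (-20 + 2*K**2) = -28 + 2*K**2)
P(R) = 0 (P(R) = ((-6 + R)*(0*R**2))/6 = ((-6 + R)*0)/6 = (1/6)*0 = 0)
P(-283)/p(V(-6)) = 0/(-28 + 2*(-6)**2) = 0/(-28 + 2*36) = 0/(-28 + 72) = 0/44 = 0*(1/44) = 0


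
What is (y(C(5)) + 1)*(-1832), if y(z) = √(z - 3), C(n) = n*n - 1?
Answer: -1832 - 1832*√21 ≈ -10227.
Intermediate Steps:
C(n) = -1 + n² (C(n) = n² - 1 = -1 + n²)
y(z) = √(-3 + z)
(y(C(5)) + 1)*(-1832) = (√(-3 + (-1 + 5²)) + 1)*(-1832) = (√(-3 + (-1 + 25)) + 1)*(-1832) = (√(-3 + 24) + 1)*(-1832) = (√21 + 1)*(-1832) = (1 + √21)*(-1832) = -1832 - 1832*√21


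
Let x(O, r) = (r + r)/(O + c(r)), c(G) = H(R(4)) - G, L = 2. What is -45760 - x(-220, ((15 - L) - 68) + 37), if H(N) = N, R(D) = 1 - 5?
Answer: -4713298/103 ≈ -45760.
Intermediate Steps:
R(D) = -4
c(G) = -4 - G
x(O, r) = 2*r/(-4 + O - r) (x(O, r) = (r + r)/(O + (-4 - r)) = (2*r)/(-4 + O - r) = 2*r/(-4 + O - r))
-45760 - x(-220, ((15 - L) - 68) + 37) = -45760 - (-2)*(((15 - 1*2) - 68) + 37)/(4 + (((15 - 1*2) - 68) + 37) - 1*(-220)) = -45760 - (-2)*(((15 - 2) - 68) + 37)/(4 + (((15 - 2) - 68) + 37) + 220) = -45760 - (-2)*((13 - 68) + 37)/(4 + ((13 - 68) + 37) + 220) = -45760 - (-2)*(-55 + 37)/(4 + (-55 + 37) + 220) = -45760 - (-2)*(-18)/(4 - 18 + 220) = -45760 - (-2)*(-18)/206 = -45760 - 1*18/103 = -45760 - 18/103 = -4713298/103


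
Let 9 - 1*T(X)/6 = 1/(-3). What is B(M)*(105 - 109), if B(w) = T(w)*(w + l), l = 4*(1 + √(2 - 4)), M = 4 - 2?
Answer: -1344 - 896*I*√2 ≈ -1344.0 - 1267.1*I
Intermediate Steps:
T(X) = 56 (T(X) = 54 - 6/(-3) = 54 - 6*(-⅓) = 54 + 2 = 56)
M = 2
l = 4 + 4*I*√2 (l = 4*(1 + √(-2)) = 4*(1 + I*√2) = 4 + 4*I*√2 ≈ 4.0 + 5.6569*I)
B(w) = 224 + 56*w + 224*I*√2 (B(w) = 56*(w + (4 + 4*I*√2)) = 56*(4 + w + 4*I*√2) = 224 + 56*w + 224*I*√2)
B(M)*(105 - 109) = (224 + 56*2 + 224*I*√2)*(105 - 109) = (224 + 112 + 224*I*√2)*(-4) = (336 + 224*I*√2)*(-4) = -1344 - 896*I*√2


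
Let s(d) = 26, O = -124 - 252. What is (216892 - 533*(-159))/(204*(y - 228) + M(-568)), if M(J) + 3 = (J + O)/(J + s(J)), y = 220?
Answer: -81744169/442613 ≈ -184.69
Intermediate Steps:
O = -376
M(J) = -3 + (-376 + J)/(26 + J) (M(J) = -3 + (J - 376)/(J + 26) = -3 + (-376 + J)/(26 + J))
(216892 - 533*(-159))/(204*(y - 228) + M(-568)) = (216892 - 533*(-159))/(204*(220 - 228) + 2*(-227 - 1*(-568))/(26 - 568)) = (216892 + 84747)/(204*(-8) + 2*(-227 + 568)/(-542)) = 301639/(-1632 + 2*(-1/542)*341) = 301639/(-1632 - 341/271) = 301639/(-442613/271) = 301639*(-271/442613) = -81744169/442613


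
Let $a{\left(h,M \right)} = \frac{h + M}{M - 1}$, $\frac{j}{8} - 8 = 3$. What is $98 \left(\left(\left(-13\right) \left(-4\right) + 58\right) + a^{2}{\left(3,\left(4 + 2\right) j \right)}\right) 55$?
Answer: $\frac{166185293890}{277729} \approx 5.9837 \cdot 10^{5}$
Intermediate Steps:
$j = 88$ ($j = 64 + 8 \cdot 3 = 64 + 24 = 88$)
$a{\left(h,M \right)} = \frac{M + h}{-1 + M}$ ($a{\left(h,M \right)} = \frac{M + h}{M + \left(-4 + 3\right)} = \frac{M + h}{M - 1} = \frac{M + h}{-1 + M}$)
$98 \left(\left(\left(-13\right) \left(-4\right) + 58\right) + a^{2}{\left(3,\left(4 + 2\right) j \right)}\right) 55 = 98 \left(\left(\left(-13\right) \left(-4\right) + 58\right) + \left(\frac{\left(4 + 2\right) 88 + 3}{-1 + \left(4 + 2\right) 88}\right)^{2}\right) 55 = 98 \left(\left(52 + 58\right) + \left(\frac{6 \cdot 88 + 3}{-1 + 6 \cdot 88}\right)^{2}\right) 55 = 98 \left(110 + \left(\frac{528 + 3}{-1 + 528}\right)^{2}\right) 55 = 98 \left(110 + \left(\frac{1}{527} \cdot 531\right)^{2}\right) 55 = 98 \left(110 + \left(\frac{531}{527}\right)^{2}\right) 55 = 98 \left(110 + \frac{281961}{277729}\right) 55 = 98 \cdot \frac{30832151}{277729} \cdot 55 = \frac{3021550798}{277729} \cdot 55 = \frac{166185293890}{277729}$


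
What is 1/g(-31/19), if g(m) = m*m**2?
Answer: -6859/29791 ≈ -0.23024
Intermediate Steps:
g(m) = m**3
1/g(-31/19) = 1/((-31/19)**3) = 1/(-29791/6859) = -6859/29791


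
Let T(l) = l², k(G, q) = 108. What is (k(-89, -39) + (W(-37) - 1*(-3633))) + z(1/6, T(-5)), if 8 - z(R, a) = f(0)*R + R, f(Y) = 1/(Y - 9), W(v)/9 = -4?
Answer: 100247/27 ≈ 3712.9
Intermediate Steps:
W(v) = -36 (W(v) = 9*(-4) = -36)
f(Y) = 1/(-9 + Y)
z(R, a) = 8 - 8*R/9 (z(R, a) = 8 - (R/(-9 + 0) + R) = 8 - (R/(-9) + R) = 8 - (-R/9 + R) = 8 - 8*R/9)
(k(-89, -39) + (W(-37) - 1*(-3633))) + z(1/6, T(-5)) = (108 + (-36 - 1*(-3633))) + (8 - 8/9/6) = (108 + (-36 + 3633)) + (8 - 8/9*⅙) = (108 + 3597) + (8 - 4/27) = 3705 + 212/27 = 100247/27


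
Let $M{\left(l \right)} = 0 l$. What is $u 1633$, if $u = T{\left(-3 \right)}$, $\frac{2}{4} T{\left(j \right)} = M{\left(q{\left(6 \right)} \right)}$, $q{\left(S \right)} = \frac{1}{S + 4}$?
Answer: $0$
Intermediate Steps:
$q{\left(S \right)} = \frac{1}{4 + S}$
$M{\left(l \right)} = 0$
$T{\left(j \right)} = 0$ ($T{\left(j \right)} = 2 \cdot 0 = 0$)
$u = 0$
$u 1633 = 0 \cdot 1633 = 0$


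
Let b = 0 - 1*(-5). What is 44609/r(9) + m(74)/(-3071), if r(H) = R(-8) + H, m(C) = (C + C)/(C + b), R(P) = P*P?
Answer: 292500921/478661 ≈ 611.08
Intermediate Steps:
R(P) = P²
b = 5 (b = 0 + 5 = 5)
m(C) = 2*C/(5 + C) (m(C) = (C + C)/(C + 5) = (2*C)/(5 + C) = 2*C/(5 + C))
r(H) = 64 + H (r(H) = (-8)² + H = 64 + H)
44609/r(9) + m(74)/(-3071) = 44609/(64 + 9) + (2*74/(5 + 74))/(-3071) = 44609/73 + (2*74/79)*(-1/3071) = 44609*(1/73) + (2*74*(1/79))*(-1/3071) = 44609/73 + (148/79)*(-1/3071) = 44609/73 - 4/6557 = 292500921/478661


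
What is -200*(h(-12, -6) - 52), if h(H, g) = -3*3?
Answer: 12200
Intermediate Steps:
h(H, g) = -9
-200*(h(-12, -6) - 52) = -200*(-9 - 52) = -200*(-61) = 12200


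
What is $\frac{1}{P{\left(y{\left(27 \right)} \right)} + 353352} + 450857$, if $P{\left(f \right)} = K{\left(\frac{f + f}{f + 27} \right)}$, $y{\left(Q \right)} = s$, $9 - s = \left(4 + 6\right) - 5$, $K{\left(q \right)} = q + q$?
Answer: $\frac{4938655116327}{10953928} \approx 4.5086 \cdot 10^{5}$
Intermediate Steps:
$K{\left(q \right)} = 2 q$
$s = 4$ ($s = 9 - \left(\left(4 + 6\right) - 5\right) = 9 - \left(10 - 5\right) = 9 - 5 = 4$)
$y{\left(Q \right)} = 4$
$P{\left(f \right)} = \frac{4 f}{27 + f}$ ($P{\left(f \right)} = 2 \frac{f + f}{f + 27} = 2 \frac{2 f}{27 + f} = \frac{4 f}{27 + f}$)
$\frac{1}{P{\left(y{\left(27 \right)} \right)} + 353352} + 450857 = \frac{1}{4 \cdot 4 \frac{1}{27 + 4} + 353352} + 450857 = \frac{1}{4 \cdot 4 \cdot \frac{1}{31} + 353352} + 450857 = \frac{1}{\frac{16}{31} + 353352} + 450857 = \frac{1}{\frac{10953928}{31}} + 450857 = \frac{31}{10953928} + 450857 = \frac{4938655116327}{10953928}$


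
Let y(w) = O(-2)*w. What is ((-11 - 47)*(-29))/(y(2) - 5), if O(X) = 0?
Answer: -1682/5 ≈ -336.40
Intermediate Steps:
y(w) = 0 (y(w) = 0*w = 0)
((-11 - 47)*(-29))/(y(2) - 5) = ((-11 - 47)*(-29))/(0 - 5) = (-58*(-29))/(-5) = -1/5*1682 = -1682/5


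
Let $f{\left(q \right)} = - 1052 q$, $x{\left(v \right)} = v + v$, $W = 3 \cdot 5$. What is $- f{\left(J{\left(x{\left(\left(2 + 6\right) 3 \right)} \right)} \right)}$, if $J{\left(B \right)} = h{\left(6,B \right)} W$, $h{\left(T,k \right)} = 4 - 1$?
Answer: $47340$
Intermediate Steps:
$h{\left(T,k \right)} = 3$
$W = 15$
$x{\left(v \right)} = 2 v$
$J{\left(B \right)} = 45$ ($J{\left(B \right)} = 3 \cdot 15 = 45$)
$- f{\left(J{\left(x{\left(\left(2 + 6\right) 3 \right)} \right)} \right)} = - \left(-1052\right) 45 = \left(-1\right) \left(-47340\right) = 47340$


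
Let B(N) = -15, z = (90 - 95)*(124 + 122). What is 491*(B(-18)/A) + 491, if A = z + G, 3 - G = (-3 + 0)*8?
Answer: 199346/401 ≈ 497.12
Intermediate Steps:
G = 27 (G = 3 - (-3 + 0)*8 = 3 - (-3)*8 = 3 - 1*(-24) = 3 + 24 = 27)
z = -1230 (z = -5*246 = -1230)
A = -1203 (A = -1230 + 27 = -1203)
491*(B(-18)/A) + 491 = 491*(-15/(-1203)) + 491 = 491*(-15*(-1/1203)) + 491 = 491*(5/401) + 491 = 2455/401 + 491 = 199346/401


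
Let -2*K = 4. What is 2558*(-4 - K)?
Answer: -5116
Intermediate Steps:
K = -2 (K = -½*4 = -2)
2558*(-4 - K) = 2558*(-4 - 1*(-2)) = 2558*(-4 + 2) = 2558*(-2) = -5116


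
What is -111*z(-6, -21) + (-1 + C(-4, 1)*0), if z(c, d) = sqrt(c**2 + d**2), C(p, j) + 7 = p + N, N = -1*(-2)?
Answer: -1 - 333*sqrt(53) ≈ -2425.3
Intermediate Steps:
N = 2
C(p, j) = -5 + p (C(p, j) = -7 + (p + 2) = -7 + (2 + p) = -5 + p)
-111*z(-6, -21) + (-1 + C(-4, 1)*0) = -111*sqrt((-6)**2 + (-21)**2) + (-1 + (-5 - 4)*0) = -111*sqrt(36 + 441) + (-1 - 9*0) = -333*sqrt(53) + (-1 + 0) = -333*sqrt(53) - 1 = -1 - 333*sqrt(53)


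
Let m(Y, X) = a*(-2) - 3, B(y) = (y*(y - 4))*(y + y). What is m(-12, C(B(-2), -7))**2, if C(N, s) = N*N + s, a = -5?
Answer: 49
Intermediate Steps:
B(y) = 2*y**2*(-4 + y) (B(y) = (y*(-4 + y))*(2*y) = 2*y**2*(-4 + y))
C(N, s) = s + N**2 (C(N, s) = N**2 + s = s + N**2)
m(Y, X) = 7 (m(Y, X) = -5*(-2) - 3 = 10 - 3 = 7)
m(-12, C(B(-2), -7))**2 = 7**2 = 49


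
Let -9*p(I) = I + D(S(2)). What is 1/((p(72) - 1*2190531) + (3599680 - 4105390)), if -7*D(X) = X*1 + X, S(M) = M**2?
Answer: -63/169863679 ≈ -3.7089e-7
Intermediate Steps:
D(X) = -2*X/7 (D(X) = -(X*1 + X)/7 = -(X + X)/7 = -2*X/7)
p(I) = 8/63 - I/9 (p(I) = -(I - 2/7*2**2)/9 = -(I - 2/7*4)/9 = -(I - 8/7)/9 = -(-8/7 + I)/9 = 8/63 - I/9)
1/((p(72) - 1*2190531) + (3599680 - 4105390)) = 1/(((8/63 - 1/9*72) - 1*2190531) + (3599680 - 4105390)) = 1/(((8/63 - 8) - 2190531) - 505710) = 1/((-496/63 - 2190531) - 505710) = 1/(-138003949/63 - 505710) = 1/(-169863679/63) = -63/169863679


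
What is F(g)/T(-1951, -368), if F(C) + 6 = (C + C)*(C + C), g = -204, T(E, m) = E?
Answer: -166458/1951 ≈ -85.319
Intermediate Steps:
F(C) = -6 + 4*C² (F(C) = -6 + (C + C)*(C + C) = -6 + (2*C)*(2*C) = -6 + 4*C²)
F(g)/T(-1951, -368) = (-6 + 4*(-204)²)/(-1951) = (-6 + 4*41616)*(-1/1951) = (-6 + 166464)*(-1/1951) = 166458*(-1/1951) = -166458/1951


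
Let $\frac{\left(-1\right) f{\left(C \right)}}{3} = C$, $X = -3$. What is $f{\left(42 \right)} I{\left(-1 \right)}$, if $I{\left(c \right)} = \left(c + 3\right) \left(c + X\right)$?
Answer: $1008$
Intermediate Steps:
$I{\left(c \right)} = \left(-3 + c\right) \left(3 + c\right)$ ($I{\left(c \right)} = \left(c + 3\right) \left(c - 3\right) = \left(3 + c\right) \left(-3 + c\right) = \left(-3 + c\right) \left(3 + c\right)$)
$f{\left(C \right)} = - 3 C$
$f{\left(42 \right)} I{\left(-1 \right)} = \left(-3\right) 42 \left(-9 + \left(-1\right)^{2}\right) = - 126 \left(-9 + 1\right) = \left(-126\right) \left(-8\right) = 1008$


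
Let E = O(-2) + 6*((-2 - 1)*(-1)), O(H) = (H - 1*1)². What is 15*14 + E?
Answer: 237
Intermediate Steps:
O(H) = (-1 + H)² (O(H) = (H - 1)² = (-1 + H)²)
E = 27 (E = (-1 - 2)² + 6*((-2 - 1)*(-1)) = (-3)² + 6*(-3*(-1)) = 9 + 6*3 = 9 + 18 = 27)
15*14 + E = 15*14 + 27 = 210 + 27 = 237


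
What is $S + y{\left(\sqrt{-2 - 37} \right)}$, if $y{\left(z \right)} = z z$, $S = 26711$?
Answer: $26672$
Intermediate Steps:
$y{\left(z \right)} = z^{2}$
$S + y{\left(\sqrt{-2 - 37} \right)} = 26711 + \left(\sqrt{-2 - 37}\right)^{2} = 26711 + \left(\sqrt{-39}\right)^{2} = 26711 + \left(i \sqrt{39}\right)^{2} = 26711 - 39 = 26672$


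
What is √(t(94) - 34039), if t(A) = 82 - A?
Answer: I*√34051 ≈ 184.53*I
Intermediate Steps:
√(t(94) - 34039) = √((82 - 1*94) - 34039) = √((82 - 94) - 34039) = √(-12 - 34039) = √(-34051) = I*√34051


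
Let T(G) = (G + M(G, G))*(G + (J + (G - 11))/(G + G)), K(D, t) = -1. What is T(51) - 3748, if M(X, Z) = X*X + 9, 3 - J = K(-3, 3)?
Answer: 2262885/17 ≈ 1.3311e+5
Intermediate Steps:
J = 4 (J = 3 - 1*(-1) = 3 + 1 = 4)
M(X, Z) = 9 + X² (M(X, Z) = X² + 9 = 9 + X²)
T(G) = (G + (-7 + G)/(2*G))*(9 + G + G²) (T(G) = (G + (9 + G²))*(G + (4 + (G - 11))/(G + G)) = (9 + G + G²)*(G + (4 + (-11 + G))/((2*G))) = (9 + G + G²)*(G + (-7 + G)*(1/(2*G))) = (9 + G + G²)*(G + (-7 + G)/(2*G)) = (G + (-7 + G)/(2*G))*(9 + G + G²))
T(51) - 3748 = (1 + 51³ + 6*51 - 63/2/51 + (3/2)*51²) - 3748 = (1 + 132651 + 306 - 63/2*1/51 + (3/2)*2601) - 3748 = (1 + 132651 + 306 - 21/34 + 7803/2) - 3748 = 2326601/17 - 3748 = 2262885/17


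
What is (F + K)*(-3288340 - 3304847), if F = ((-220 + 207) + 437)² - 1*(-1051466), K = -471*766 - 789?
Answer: -5733877158729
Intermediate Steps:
K = -361575 (K = -360786 - 789 = -361575)
F = 1231242 (F = (-13 + 437)² + 1051466 = 424² + 1051466 = 179776 + 1051466 = 1231242)
(F + K)*(-3288340 - 3304847) = (1231242 - 361575)*(-3288340 - 3304847) = 869667*(-6593187) = -5733877158729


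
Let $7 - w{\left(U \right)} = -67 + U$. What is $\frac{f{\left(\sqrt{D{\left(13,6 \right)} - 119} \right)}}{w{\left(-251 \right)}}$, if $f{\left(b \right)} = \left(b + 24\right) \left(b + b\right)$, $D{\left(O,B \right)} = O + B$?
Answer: $- \frac{8}{13} + \frac{96 i}{65} \approx -0.61539 + 1.4769 i$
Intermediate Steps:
$w{\left(U \right)} = 74 - U$ ($w{\left(U \right)} = 7 - \left(-67 + U\right) = 74 - U$)
$D{\left(O,B \right)} = B + O$
$f{\left(b \right)} = 2 b \left(24 + b\right)$ ($f{\left(b \right)} = \left(24 + b\right) 2 b = 2 b \left(24 + b\right)$)
$\frac{f{\left(\sqrt{D{\left(13,6 \right)} - 119} \right)}}{w{\left(-251 \right)}} = \frac{2 \sqrt{\left(6 + 13\right) - 119} \left(24 + \sqrt{\left(6 + 13\right) - 119}\right)}{74 - -251} = \frac{2 \sqrt{19 - 119} \left(24 + \sqrt{19 - 119}\right)}{74 + 251} = \frac{2 \sqrt{-100} \left(24 + \sqrt{-100}\right)}{325} = 2 \cdot 10 i \left(24 + 10 i\right) \frac{1}{325} = 20 i \left(24 + 10 i\right) \frac{1}{325} = \frac{4 i \left(24 + 10 i\right)}{65}$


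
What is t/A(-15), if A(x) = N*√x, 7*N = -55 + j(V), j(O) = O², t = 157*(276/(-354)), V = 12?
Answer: 50554*I*√15/78765 ≈ 2.4858*I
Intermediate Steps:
t = -7222/59 (t = 157*(276*(-1/354)) = 157*(-46/59) = -7222/59 ≈ -122.41)
N = 89/7 (N = (-55 + 12²)/7 = (-55 + 144)/7 = (⅐)*89 = 89/7 ≈ 12.714)
A(x) = 89*√x/7
t/A(-15) = -7222*(-7*I*√15/1335)/59 = -(-50554)*I*√15/78765 = 50554*I*√15/78765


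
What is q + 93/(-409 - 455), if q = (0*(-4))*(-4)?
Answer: -31/288 ≈ -0.10764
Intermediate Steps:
q = 0 (q = 0*(-4) = 0)
q + 93/(-409 - 455) = 0 + 93/(-409 - 455) = 0 + 93/(-864) = 0 + 93*(-1/864) = 0 - 31/288 = -31/288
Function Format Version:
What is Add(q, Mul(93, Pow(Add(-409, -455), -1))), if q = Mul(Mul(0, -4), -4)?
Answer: Rational(-31, 288) ≈ -0.10764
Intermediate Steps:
q = 0 (q = Mul(0, -4) = 0)
Add(q, Mul(93, Pow(Add(-409, -455), -1))) = Add(0, Mul(93, Pow(Add(-409, -455), -1))) = Add(0, Mul(93, Pow(-864, -1))) = Add(0, Mul(93, Rational(-1, 864))) = Add(0, Rational(-31, 288)) = Rational(-31, 288)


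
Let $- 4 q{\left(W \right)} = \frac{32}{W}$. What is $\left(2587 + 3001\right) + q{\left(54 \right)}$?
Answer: $\frac{150872}{27} \approx 5587.9$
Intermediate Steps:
$q{\left(W \right)} = - \frac{8}{W}$ ($q{\left(W \right)} = - \frac{32 \frac{1}{W}}{4} = - \frac{8}{W}$)
$\left(2587 + 3001\right) + q{\left(54 \right)} = \left(2587 + 3001\right) - \frac{8}{54} = 5588 - \frac{4}{27} = \frac{150872}{27}$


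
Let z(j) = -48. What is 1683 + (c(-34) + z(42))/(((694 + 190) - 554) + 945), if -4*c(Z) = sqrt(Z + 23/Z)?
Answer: 715259/425 - I*sqrt(4454)/57800 ≈ 1683.0 - 0.0011546*I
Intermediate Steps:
c(Z) = -sqrt(Z + 23/Z)/4
1683 + (c(-34) + z(42))/(((694 + 190) - 554) + 945) = 1683 + (-sqrt(-34 + 23/(-34))/4 - 48)/(((694 + 190) - 554) + 945) = 1683 + (-sqrt(-34 + 23*(-1/34))/4 - 48)/((884 - 554) + 945) = 1683 + (-sqrt(-34 - 23/34)/4 - 48)/(330 + 945) = 1683 + (-3*I*sqrt(4454)/136 - 48)/1275 = 1683 + (-3*I*sqrt(4454)/136 - 48)*(1/1275) = 1683 + (-48 - 3*I*sqrt(4454)/136)*(1/1275) = 1683 + (-16/425 - I*sqrt(4454)/57800) = 715259/425 - I*sqrt(4454)/57800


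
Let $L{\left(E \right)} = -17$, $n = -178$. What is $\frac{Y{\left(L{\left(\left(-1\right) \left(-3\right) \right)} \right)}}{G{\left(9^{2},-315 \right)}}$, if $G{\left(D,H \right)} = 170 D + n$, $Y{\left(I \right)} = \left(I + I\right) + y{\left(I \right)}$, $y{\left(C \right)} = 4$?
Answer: $- \frac{15}{6796} \approx -0.0022072$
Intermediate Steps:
$Y{\left(I \right)} = 4 + 2 I$ ($Y{\left(I \right)} = \left(I + I\right) + 4 = 2 I + 4 = 4 + 2 I$)
$G{\left(D,H \right)} = -178 + 170 D$ ($G{\left(D,H \right)} = 170 D - 178 = -178 + 170 D$)
$\frac{Y{\left(L{\left(\left(-1\right) \left(-3\right) \right)} \right)}}{G{\left(9^{2},-315 \right)}} = \frac{4 + 2 \left(-17\right)}{-178 + 170 \cdot 9^{2}} = \frac{4 - 34}{-178 + 170 \cdot 81} = - \frac{30}{-178 + 13770} = - \frac{30}{13592} = \left(-30\right) \frac{1}{13592} = - \frac{15}{6796}$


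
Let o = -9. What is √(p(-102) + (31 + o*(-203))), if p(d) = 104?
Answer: 3*√218 ≈ 44.294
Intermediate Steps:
√(p(-102) + (31 + o*(-203))) = √(104 + (31 - 9*(-203))) = √(104 + (31 + 1827)) = √(104 + 1858) = √1962 = 3*√218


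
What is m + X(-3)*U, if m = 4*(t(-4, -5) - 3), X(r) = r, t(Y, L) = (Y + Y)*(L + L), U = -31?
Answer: 401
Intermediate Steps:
t(Y, L) = 4*L*Y (t(Y, L) = (2*Y)*(2*L) = 4*L*Y)
m = 308 (m = 4*(4*(-5)*(-4) - 3) = 4*(80 - 3) = 4*77 = 308)
m + X(-3)*U = 308 - 3*(-31) = 308 + 93 = 401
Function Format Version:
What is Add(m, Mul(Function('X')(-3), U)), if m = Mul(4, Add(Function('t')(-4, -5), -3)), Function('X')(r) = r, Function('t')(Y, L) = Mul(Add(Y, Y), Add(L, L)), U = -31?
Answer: 401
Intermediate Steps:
Function('t')(Y, L) = Mul(4, L, Y) (Function('t')(Y, L) = Mul(Mul(2, Y), Mul(2, L)) = Mul(4, L, Y))
m = 308 (m = Mul(4, Add(Mul(4, -5, -4), -3)) = Mul(4, Add(80, -3)) = Mul(4, 77) = 308)
Add(m, Mul(Function('X')(-3), U)) = Add(308, Mul(-3, -31)) = Add(308, 93) = 401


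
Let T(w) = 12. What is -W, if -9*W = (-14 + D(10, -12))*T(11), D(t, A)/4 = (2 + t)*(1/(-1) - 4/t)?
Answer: -1624/15 ≈ -108.27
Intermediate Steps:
D(t, A) = 4*(-1 - 4/t)*(2 + t) (D(t, A) = 4*((2 + t)*(1/(-1) - 4/t)) = 4*((2 + t)*(1*(-1) - 4/t)) = 4*((2 + t)*(-1 - 4/t)) = 4*((-1 - 4/t)*(2 + t)) = 4*(-1 - 4/t)*(2 + t))
W = 1624/15 (W = -(-14 + (-24 - 32/10 - 4*10))*12/9 = -(-14 + (-24 - 32*⅒ - 40))*12/9 = -(-14 + (-24 - 16/5 - 40))*12/9 = -(-14 - 336/5)*12/9 = -(-406)*12/45 = -⅑*(-4872/5) = 1624/15 ≈ 108.27)
-W = -1*1624/15 = -1624/15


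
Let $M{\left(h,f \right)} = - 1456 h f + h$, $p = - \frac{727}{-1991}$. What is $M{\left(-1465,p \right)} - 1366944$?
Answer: $- \frac{1173782239}{1991} \approx -5.8954 \cdot 10^{5}$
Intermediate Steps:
$p = \frac{727}{1991}$ ($p = \left(-727\right) \left(- \frac{1}{1991}\right) = \frac{727}{1991} \approx 0.36514$)
$M{\left(h,f \right)} = h - 1456 f h$ ($M{\left(h,f \right)} = - 1456 f h + h = h - 1456 f h$)
$M{\left(-1465,p \right)} - 1366944 = - 1465 \left(1 - \frac{1058512}{1991}\right) - 1366944 = \left(-1465\right) \left(- \frac{1056521}{1991}\right) - 1366944 = \frac{1547803265}{1991} - 1366944 = - \frac{1173782239}{1991}$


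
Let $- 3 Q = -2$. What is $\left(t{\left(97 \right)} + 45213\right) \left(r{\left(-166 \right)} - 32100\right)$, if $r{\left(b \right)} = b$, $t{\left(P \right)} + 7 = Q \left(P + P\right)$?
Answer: $- \frac{4388369596}{3} \approx -1.4628 \cdot 10^{9}$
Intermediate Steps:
$Q = \frac{2}{3}$ ($Q = \left(- \frac{1}{3}\right) \left(-2\right) = \frac{2}{3} \approx 0.66667$)
$t{\left(P \right)} = -7 + \frac{4 P}{3}$ ($t{\left(P \right)} = -7 + \frac{2 \left(P + P\right)}{3} = -7 + \frac{2 \cdot 2 P}{3} = -7 + \frac{4 P}{3}$)
$\left(t{\left(97 \right)} + 45213\right) \left(r{\left(-166 \right)} - 32100\right) = \left(\left(-7 + \frac{4}{3} \cdot 97\right) + 45213\right) \left(-166 - 32100\right) = \left(\left(-7 + \frac{388}{3}\right) + 45213\right) \left(-32266\right) = \left(\frac{367}{3} + 45213\right) \left(-32266\right) = \frac{136006}{3} \left(-32266\right) = - \frac{4388369596}{3}$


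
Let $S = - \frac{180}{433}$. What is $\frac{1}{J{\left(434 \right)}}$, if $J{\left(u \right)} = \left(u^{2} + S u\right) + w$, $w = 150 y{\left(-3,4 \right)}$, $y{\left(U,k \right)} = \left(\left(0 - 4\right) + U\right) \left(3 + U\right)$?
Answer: $\frac{433}{81480028} \approx 5.3142 \cdot 10^{-6}$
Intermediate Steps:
$y{\left(U,k \right)} = \left(-4 + U\right) \left(3 + U\right)$
$S = - \frac{180}{433}$ ($S = \left(-180\right) \frac{1}{433} = - \frac{180}{433} \approx -0.4157$)
$w = 0$ ($w = 150 \left(-12 + \left(-3\right)^{2} - -3\right) = 150 \left(-12 + 9 + 3\right) = 150 \cdot 0 = 0$)
$J{\left(u \right)} = u^{2} - \frac{180 u}{433}$ ($J{\left(u \right)} = \left(u^{2} - \frac{180 u}{433}\right) + 0 = u^{2} - \frac{180 u}{433}$)
$\frac{1}{J{\left(434 \right)}} = \frac{1}{\frac{1}{433} \cdot 434 \left(-180 + 433 \cdot 434\right)} = \frac{1}{\frac{1}{433} \cdot 434 \left(-180 + 187922\right)} = \frac{1}{\frac{1}{433} \cdot 434 \cdot 187742} = \frac{1}{\frac{81480028}{433}} = \frac{433}{81480028}$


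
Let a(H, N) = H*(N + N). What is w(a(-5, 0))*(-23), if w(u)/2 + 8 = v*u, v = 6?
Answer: 368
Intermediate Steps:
a(H, N) = 2*H*N (a(H, N) = H*(2*N) = 2*H*N)
w(u) = -16 + 12*u (w(u) = -16 + 2*(6*u) = -16 + 12*u)
w(a(-5, 0))*(-23) = (-16 + 12*(2*(-5)*0))*(-23) = (-16 + 12*0)*(-23) = (-16 + 0)*(-23) = -16*(-23) = 368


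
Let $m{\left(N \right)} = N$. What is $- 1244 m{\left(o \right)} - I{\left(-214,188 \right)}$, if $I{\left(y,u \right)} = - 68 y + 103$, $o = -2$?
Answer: $-12167$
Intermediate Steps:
$I{\left(y,u \right)} = 103 - 68 y$
$- 1244 m{\left(o \right)} - I{\left(-214,188 \right)} = \left(-1244\right) \left(-2\right) - \left(103 - -14552\right) = 2488 - \left(103 + 14552\right) = 2488 - 14655 = -12167$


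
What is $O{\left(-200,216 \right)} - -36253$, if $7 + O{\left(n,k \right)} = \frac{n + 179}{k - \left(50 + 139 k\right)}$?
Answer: $\frac{1082233089}{29858} \approx 36246.0$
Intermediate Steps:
$O{\left(n,k \right)} = -7 + \frac{179 + n}{-50 - 138 k}$ ($O{\left(n,k \right)} = -7 + \frac{n + 179}{k - \left(50 + 139 k\right)} = -7 + \frac{179 + n}{k - \left(50 + 139 k\right)} = -7 + \frac{179 + n}{-50 - 138 k}$)
$O{\left(-200,216 \right)} - -36253 = \frac{-529 - -200 - 208656}{2 \left(25 + 69 \cdot 216\right)} - -36253 = \frac{-529 + 200 - 208656}{2 \left(25 + 14904\right)} + 36253 = \frac{1}{2} \cdot \frac{1}{14929} \left(-208985\right) + 36253 = - \frac{208985}{29858} + 36253 = \frac{1082233089}{29858}$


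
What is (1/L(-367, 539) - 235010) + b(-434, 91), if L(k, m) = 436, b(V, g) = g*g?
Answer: -98853843/436 ≈ -2.2673e+5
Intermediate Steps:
b(V, g) = g²
(1/L(-367, 539) - 235010) + b(-434, 91) = (1/436 - 235010) + 91² = (1/436 - 235010) + 8281 = -102464359/436 + 8281 = -98853843/436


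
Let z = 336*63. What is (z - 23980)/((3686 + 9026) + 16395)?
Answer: -2812/29107 ≈ -0.096609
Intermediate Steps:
z = 21168
(z - 23980)/((3686 + 9026) + 16395) = (21168 - 23980)/((3686 + 9026) + 16395) = -2812/(12712 + 16395) = -2812/29107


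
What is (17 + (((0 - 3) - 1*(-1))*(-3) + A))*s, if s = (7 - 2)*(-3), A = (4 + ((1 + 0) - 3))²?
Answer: -405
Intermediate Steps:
A = 4 (A = (4 + (1 - 3))² = (4 - 2)² = 2² = 4)
s = -15 (s = 5*(-3) = -15)
(17 + (((0 - 3) - 1*(-1))*(-3) + A))*s = (17 + (((0 - 3) - 1*(-1))*(-3) + 4))*(-15) = (17 + ((-3 + 1)*(-3) + 4))*(-15) = (17 + (-2*(-3) + 4))*(-15) = (17 + (6 + 4))*(-15) = (17 + 10)*(-15) = 27*(-15) = -405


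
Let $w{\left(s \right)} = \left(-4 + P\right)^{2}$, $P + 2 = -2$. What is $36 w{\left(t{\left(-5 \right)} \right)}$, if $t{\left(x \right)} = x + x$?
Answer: $2304$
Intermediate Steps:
$t{\left(x \right)} = 2 x$
$P = -4$ ($P = -2 - 2 = -4$)
$w{\left(s \right)} = 64$ ($w{\left(s \right)} = \left(-4 - 4\right)^{2} = \left(-8\right)^{2} = 64$)
$36 w{\left(t{\left(-5 \right)} \right)} = 36 \cdot 64 = 2304$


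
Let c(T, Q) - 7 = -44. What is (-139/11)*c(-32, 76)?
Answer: 5143/11 ≈ 467.55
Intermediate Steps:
c(T, Q) = -37 (c(T, Q) = 7 - 44 = -37)
(-139/11)*c(-32, 76) = -139/11*(-37) = 5143/11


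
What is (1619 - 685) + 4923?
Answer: 5857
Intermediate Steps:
(1619 - 685) + 4923 = 934 + 4923 = 5857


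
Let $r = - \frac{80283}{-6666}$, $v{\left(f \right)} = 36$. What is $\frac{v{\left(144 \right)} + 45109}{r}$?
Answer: $\frac{100312190}{26761} \approx 3748.4$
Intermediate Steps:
$r = \frac{26761}{2222}$ ($r = \left(-80283\right) \left(- \frac{1}{6666}\right) = \frac{26761}{2222} \approx 12.044$)
$\frac{v{\left(144 \right)} + 45109}{r} = \frac{36 + 45109}{\frac{26761}{2222}} = 45145 \cdot \frac{2222}{26761} = \frac{100312190}{26761}$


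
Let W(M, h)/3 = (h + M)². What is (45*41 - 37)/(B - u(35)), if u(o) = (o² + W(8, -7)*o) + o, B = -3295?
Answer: -452/1165 ≈ -0.38798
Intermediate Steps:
W(M, h) = 3*(M + h)² (W(M, h) = 3*(h + M)² = 3*(M + h)²)
u(o) = o² + 4*o (u(o) = (o² + (3*(8 - 7)²)*o) + o = (o² + (3*1²)*o) + o = (o² + (3*1)*o) + o = (o² + 3*o) + o = o² + 4*o)
(45*41 - 37)/(B - u(35)) = (45*41 - 37)/(-3295 - 35*(4 + 35)) = (1845 - 37)/(-3295 - 35*39) = 1808/(-3295 - 1*1365) = 1808/(-3295 - 1365) = 1808/(-4660) = 1808*(-1/4660) = -452/1165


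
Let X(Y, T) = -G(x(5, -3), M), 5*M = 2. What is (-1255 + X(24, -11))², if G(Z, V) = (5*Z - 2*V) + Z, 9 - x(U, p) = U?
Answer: 40844881/25 ≈ 1.6338e+6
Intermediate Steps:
M = ⅖ (M = (⅕)*2 = ⅖ ≈ 0.40000)
x(U, p) = 9 - U
G(Z, V) = -2*V + 6*Z (G(Z, V) = (-2*V + 5*Z) + Z = -2*V + 6*Z)
X(Y, T) = -116/5 (X(Y, T) = -(-2*⅖ + 6*(9 - 1*5)) = -(-⅘ + 6*(9 - 5)) = -(-⅘ + 6*4) = -(-⅘ + 24) = -1*116/5 = -116/5)
(-1255 + X(24, -11))² = (-1255 - 116/5)² = (-6391/5)² = 40844881/25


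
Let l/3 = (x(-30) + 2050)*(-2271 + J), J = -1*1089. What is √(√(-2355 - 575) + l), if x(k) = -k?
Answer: √(-20966400 + I*√2930) ≈ 0.e-2 + 4578.9*I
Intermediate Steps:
J = -1089
l = -20966400 (l = 3*((-1*(-30) + 2050)*(-2271 - 1089)) = 3*((30 + 2050)*(-3360)) = 3*(2080*(-3360)) = 3*(-6988800) = -20966400)
√(√(-2355 - 575) + l) = √(√(-2355 - 575) - 20966400) = √(√(-2930) - 20966400) = √(I*√2930 - 20966400) = √(-20966400 + I*√2930)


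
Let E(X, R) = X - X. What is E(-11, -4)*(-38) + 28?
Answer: 28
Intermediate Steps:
E(X, R) = 0
E(-11, -4)*(-38) + 28 = 0*(-38) + 28 = 0 + 28 = 28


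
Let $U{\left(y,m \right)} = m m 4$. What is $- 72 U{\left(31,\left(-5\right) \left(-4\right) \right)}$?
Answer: $-115200$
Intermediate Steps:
$U{\left(y,m \right)} = 4 m^{2}$ ($U{\left(y,m \right)} = m^{2} \cdot 4 = 4 m^{2}$)
$- 72 U{\left(31,\left(-5\right) \left(-4\right) \right)} = - 72 \cdot 4 \left(\left(-5\right) \left(-4\right)\right)^{2} = - 72 \cdot 4 \cdot 20^{2} = - 72 \cdot 4 \cdot 400 = \left(-72\right) 1600 = -115200$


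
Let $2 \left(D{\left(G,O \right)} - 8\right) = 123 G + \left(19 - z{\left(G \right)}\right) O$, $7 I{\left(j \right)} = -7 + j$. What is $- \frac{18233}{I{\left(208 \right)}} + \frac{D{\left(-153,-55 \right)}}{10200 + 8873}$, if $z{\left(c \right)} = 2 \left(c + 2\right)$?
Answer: $- \frac{2437970092}{3833673} \approx -635.94$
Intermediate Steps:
$z{\left(c \right)} = 4 + 2 c$ ($z{\left(c \right)} = 2 \left(2 + c\right) = 4 + 2 c$)
$I{\left(j \right)} = -1 + \frac{j}{7}$ ($I{\left(j \right)} = \frac{-7 + j}{7} = -1 + \frac{j}{7}$)
$D{\left(G,O \right)} = 8 + \frac{123 G}{2} + \frac{O \left(15 - 2 G\right)}{2}$ ($D{\left(G,O \right)} = 8 + \frac{123 G + \left(19 - \left(4 + 2 G\right)\right) O}{2} = 8 + \frac{123 G + \left(15 - 2 G\right) O}{2} = 8 + \frac{123 G + O \left(15 - 2 G\right)}{2} = 8 + \left(\frac{123 G}{2} + \frac{O \left(15 - 2 G\right)}{2}\right) = 8 + \frac{123 G}{2} + \frac{O \left(15 - 2 G\right)}{2}$)
$- \frac{18233}{I{\left(208 \right)}} + \frac{D{\left(-153,-55 \right)}}{10200 + 8873} = - \frac{18233}{-1 + \frac{1}{7} \cdot 208} + \frac{8 + \frac{15}{2} \left(-55\right) + \frac{123}{2} \left(-153\right) - \left(-153\right) \left(-55\right)}{10200 + 8873} = - \frac{18233}{-1 + \frac{208}{7}} + \frac{8 - \frac{825}{2} - \frac{18819}{2} - 8415}{19073} = - \frac{18233}{\frac{201}{7}} - \frac{18229}{19073} = \left(-18233\right) \frac{7}{201} - \frac{18229}{19073} = - \frac{127631}{201} - \frac{18229}{19073} = - \frac{2437970092}{3833673}$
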